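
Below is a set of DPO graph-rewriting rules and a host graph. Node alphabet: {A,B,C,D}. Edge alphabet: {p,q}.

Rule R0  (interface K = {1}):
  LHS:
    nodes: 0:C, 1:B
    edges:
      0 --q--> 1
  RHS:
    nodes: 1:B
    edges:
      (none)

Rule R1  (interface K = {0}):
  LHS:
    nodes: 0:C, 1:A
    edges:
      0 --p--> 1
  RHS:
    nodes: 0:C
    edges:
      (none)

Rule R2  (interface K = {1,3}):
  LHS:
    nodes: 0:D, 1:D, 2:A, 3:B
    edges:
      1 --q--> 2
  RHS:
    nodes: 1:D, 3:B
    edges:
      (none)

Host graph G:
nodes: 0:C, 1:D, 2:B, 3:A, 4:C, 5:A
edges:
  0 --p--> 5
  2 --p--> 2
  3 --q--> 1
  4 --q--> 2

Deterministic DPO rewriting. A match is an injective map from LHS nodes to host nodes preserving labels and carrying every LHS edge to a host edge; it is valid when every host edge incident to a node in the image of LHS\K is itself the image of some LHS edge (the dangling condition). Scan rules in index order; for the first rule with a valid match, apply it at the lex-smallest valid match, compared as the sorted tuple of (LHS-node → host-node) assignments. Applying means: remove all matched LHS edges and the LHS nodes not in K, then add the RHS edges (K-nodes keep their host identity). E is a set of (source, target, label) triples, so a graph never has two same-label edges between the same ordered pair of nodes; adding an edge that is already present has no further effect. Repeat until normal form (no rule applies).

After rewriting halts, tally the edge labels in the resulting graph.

initial: |V|=6 |E|=4  E = 0-p->5 2-p->2 3-q->1 4-q->2
step 1: apply R0 at {0↦4, 1↦2}  → |V|=5 |E|=3  E = 0-p->5 2-p->2 3-q->1
step 2: apply R1 at {0↦0, 1↦5}  → |V|=4 |E|=2  E = 2-p->2 3-q->1
normal form: no rule applies after step 2
NF edges: [(2, 2, 'p'), (3, 1, 'q')]

Answer: p:1 q:1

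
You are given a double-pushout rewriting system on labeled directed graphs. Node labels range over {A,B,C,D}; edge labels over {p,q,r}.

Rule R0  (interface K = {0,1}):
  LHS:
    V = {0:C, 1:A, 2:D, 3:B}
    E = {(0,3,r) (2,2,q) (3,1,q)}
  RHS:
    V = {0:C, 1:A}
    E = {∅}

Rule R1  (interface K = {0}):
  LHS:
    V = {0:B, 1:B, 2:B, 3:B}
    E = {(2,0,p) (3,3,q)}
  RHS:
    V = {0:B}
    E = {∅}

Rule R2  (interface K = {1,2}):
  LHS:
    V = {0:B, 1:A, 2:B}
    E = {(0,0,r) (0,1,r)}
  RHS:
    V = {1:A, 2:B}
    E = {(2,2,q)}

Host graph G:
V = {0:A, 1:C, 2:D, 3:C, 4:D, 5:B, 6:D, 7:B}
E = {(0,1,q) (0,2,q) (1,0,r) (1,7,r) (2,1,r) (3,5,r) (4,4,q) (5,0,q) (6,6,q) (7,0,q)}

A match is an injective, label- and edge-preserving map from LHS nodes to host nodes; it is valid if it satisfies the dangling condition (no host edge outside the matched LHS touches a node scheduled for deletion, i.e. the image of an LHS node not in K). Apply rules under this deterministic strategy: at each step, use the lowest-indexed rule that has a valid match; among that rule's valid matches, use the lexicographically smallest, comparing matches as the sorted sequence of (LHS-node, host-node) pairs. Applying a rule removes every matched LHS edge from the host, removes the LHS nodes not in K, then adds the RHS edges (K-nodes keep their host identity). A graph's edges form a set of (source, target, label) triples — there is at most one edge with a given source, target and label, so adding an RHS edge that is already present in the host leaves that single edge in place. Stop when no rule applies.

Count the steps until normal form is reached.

start.  V:8 E:10  edges: 0-q->1 0-q->2 1-r->0 1-r->7 2-r->1 3-r->5 4-q->4 5-q->0 6-q->6 7-q->0
1. fire R0 via {0↦1, 1↦0, 2↦4, 3↦7}  →  V:6 E:7  edges: 0-q->1 0-q->2 1-r->0 2-r->1 3-r->5 5-q->0 6-q->6
2. fire R0 via {0↦3, 1↦0, 2↦6, 3↦5}  →  V:4 E:4  edges: 0-q->1 0-q->2 1-r->0 2-r->1
final graph: no rule applies after step 2

Answer: 2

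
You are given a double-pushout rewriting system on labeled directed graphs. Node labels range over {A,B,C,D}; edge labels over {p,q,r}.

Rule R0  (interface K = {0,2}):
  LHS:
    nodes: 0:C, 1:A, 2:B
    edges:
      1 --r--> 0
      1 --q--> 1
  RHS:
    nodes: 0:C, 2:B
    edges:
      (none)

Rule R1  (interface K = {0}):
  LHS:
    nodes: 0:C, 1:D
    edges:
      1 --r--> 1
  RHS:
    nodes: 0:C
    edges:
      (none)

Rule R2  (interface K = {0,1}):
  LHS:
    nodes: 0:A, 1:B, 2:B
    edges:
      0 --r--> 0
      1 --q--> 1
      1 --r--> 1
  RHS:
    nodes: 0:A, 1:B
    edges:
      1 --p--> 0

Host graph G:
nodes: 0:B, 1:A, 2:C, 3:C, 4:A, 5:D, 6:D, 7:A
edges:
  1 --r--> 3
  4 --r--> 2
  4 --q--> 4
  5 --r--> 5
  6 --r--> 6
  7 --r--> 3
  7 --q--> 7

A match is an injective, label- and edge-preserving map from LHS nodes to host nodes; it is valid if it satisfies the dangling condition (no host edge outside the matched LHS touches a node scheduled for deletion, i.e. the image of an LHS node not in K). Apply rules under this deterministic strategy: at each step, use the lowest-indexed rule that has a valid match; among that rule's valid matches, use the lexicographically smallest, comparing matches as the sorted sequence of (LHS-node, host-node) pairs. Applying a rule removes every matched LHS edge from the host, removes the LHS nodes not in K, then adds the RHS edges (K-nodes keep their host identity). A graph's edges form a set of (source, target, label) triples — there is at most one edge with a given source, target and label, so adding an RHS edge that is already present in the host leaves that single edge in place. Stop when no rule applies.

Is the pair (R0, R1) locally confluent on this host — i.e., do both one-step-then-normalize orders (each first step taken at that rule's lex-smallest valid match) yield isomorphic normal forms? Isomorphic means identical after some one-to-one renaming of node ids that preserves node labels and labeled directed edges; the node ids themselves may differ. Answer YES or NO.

branch R0-first: apply at {0↦2, 1↦4, 2↦0} → |E|=5, then 3 more step(s) → NF |V|=4 |E|=1 V={0:B, 1:A, 2:C, 3:C} E=1-r->3
branch R1-first: apply at {0↦2, 1↦5} → |E|=6, then 3 more step(s) → NF |V|=4 |E|=1 V={0:B, 1:A, 2:C, 3:C} E=1-r->3
graphs isomorphic (equal up to label-preserving node renaming)

Answer: YES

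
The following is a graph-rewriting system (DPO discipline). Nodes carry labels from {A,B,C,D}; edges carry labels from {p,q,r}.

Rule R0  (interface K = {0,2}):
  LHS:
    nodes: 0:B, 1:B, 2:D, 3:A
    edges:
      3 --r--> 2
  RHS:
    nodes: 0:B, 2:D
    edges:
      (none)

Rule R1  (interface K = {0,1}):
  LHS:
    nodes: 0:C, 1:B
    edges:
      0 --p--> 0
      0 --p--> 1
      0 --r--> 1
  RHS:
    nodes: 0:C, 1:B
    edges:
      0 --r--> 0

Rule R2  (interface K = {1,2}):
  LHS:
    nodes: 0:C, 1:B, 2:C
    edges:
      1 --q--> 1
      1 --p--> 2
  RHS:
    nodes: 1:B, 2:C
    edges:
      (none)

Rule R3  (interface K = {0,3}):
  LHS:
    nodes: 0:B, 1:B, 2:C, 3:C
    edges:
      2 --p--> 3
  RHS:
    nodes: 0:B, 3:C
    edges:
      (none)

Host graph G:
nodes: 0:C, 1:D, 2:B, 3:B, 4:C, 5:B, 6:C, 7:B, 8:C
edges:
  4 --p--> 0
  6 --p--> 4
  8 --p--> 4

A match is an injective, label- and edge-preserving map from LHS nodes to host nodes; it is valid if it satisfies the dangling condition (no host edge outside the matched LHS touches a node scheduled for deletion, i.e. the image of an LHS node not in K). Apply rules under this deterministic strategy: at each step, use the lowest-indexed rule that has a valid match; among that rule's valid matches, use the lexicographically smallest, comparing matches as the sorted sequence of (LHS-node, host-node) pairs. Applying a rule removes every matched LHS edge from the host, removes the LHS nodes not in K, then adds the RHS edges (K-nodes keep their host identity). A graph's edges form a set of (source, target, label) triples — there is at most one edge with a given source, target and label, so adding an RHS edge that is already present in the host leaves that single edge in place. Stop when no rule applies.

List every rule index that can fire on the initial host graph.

Answer: [R3]

Steps:
R0: no valid match — LHS pattern not found
R1: no valid match — LHS pattern not found
R2: no valid match — LHS pattern not found
R3: 24 valid matches — {0↦2, 1↦3, 2↦6, 3↦4}, {0↦2, 1↦3, 2↦8, 3↦4}, {0↦2, 1↦5, 2↦6, 3↦4} (+21 more)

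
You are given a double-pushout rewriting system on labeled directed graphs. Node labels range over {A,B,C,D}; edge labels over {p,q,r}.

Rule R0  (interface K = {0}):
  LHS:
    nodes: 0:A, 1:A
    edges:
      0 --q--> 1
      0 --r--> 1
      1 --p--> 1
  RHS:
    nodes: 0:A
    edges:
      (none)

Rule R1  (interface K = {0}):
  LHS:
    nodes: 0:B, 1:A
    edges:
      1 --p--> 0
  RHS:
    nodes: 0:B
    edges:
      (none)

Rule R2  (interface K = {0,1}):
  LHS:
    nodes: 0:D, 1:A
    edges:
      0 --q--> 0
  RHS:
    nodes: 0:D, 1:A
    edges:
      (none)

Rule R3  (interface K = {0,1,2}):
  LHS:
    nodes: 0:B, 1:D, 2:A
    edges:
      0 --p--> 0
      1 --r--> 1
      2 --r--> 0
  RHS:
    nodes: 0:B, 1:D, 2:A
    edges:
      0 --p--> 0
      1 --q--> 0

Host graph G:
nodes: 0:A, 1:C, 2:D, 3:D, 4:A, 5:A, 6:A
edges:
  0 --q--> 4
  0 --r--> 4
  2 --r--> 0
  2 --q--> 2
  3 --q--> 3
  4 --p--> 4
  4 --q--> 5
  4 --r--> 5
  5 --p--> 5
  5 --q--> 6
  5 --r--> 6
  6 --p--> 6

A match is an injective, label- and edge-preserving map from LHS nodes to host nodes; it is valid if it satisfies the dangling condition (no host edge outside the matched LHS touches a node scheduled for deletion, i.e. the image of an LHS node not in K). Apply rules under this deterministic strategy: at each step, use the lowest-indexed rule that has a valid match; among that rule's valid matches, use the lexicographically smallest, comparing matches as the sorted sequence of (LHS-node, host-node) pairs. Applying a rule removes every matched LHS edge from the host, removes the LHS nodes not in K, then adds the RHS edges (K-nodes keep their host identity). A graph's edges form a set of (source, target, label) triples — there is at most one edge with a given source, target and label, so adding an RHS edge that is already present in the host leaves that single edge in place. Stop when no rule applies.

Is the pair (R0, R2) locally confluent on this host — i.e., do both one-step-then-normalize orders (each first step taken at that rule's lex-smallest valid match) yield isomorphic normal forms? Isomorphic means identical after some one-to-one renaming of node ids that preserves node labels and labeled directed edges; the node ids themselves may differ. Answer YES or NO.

branch R0-first: apply at {0↦5, 1↦6} → |E|=9, then 4 more step(s) → NF |V|=4 |E|=1 V={0:A, 1:C, 2:D, 3:D} E=2-r->0
branch R2-first: apply at {0↦2, 1↦0} → |E|=11, then 4 more step(s) → NF |V|=4 |E|=1 V={0:A, 1:C, 2:D, 3:D} E=2-r->0
graphs isomorphic (equal up to label-preserving node renaming)

Answer: YES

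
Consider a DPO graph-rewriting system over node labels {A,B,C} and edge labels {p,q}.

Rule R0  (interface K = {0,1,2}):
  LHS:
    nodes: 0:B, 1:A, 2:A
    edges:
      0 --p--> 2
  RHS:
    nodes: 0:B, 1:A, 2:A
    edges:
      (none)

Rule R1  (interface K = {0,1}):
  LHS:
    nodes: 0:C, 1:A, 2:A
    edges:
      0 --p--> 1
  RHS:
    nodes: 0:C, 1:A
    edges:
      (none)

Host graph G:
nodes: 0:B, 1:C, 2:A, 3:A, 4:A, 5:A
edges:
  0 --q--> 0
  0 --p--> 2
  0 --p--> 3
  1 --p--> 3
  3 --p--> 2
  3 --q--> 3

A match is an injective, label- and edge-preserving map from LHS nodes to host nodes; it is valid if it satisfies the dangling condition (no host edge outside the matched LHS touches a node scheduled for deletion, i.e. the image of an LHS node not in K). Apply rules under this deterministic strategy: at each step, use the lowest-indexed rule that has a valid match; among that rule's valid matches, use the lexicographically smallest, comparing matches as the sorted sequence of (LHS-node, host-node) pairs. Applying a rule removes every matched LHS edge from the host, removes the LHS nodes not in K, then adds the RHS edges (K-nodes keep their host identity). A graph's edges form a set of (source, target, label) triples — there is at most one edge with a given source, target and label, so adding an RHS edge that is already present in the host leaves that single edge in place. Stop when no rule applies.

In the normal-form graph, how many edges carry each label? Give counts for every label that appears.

[0] host  ⇒  6 nodes, 6 edges  {0-q->0 0-p->2 0-p->3 1-p->3 3-p->2 3-q->3}
[1] R0 @ {0↦0, 1↦2, 2↦3}  ⇒  6 nodes, 5 edges  {0-q->0 0-p->2 1-p->3 3-p->2 3-q->3}
[2] R0 @ {0↦0, 1↦3, 2↦2}  ⇒  6 nodes, 4 edges  {0-q->0 1-p->3 3-p->2 3-q->3}
[3] R1 @ {0↦1, 1↦3, 2↦4}  ⇒  5 nodes, 3 edges  {0-q->0 3-p->2 3-q->3}
halt: no rule applies after step 3
NF edges: [(0, 0, 'q'), (3, 2, 'p'), (3, 3, 'q')]

Answer: p:1 q:2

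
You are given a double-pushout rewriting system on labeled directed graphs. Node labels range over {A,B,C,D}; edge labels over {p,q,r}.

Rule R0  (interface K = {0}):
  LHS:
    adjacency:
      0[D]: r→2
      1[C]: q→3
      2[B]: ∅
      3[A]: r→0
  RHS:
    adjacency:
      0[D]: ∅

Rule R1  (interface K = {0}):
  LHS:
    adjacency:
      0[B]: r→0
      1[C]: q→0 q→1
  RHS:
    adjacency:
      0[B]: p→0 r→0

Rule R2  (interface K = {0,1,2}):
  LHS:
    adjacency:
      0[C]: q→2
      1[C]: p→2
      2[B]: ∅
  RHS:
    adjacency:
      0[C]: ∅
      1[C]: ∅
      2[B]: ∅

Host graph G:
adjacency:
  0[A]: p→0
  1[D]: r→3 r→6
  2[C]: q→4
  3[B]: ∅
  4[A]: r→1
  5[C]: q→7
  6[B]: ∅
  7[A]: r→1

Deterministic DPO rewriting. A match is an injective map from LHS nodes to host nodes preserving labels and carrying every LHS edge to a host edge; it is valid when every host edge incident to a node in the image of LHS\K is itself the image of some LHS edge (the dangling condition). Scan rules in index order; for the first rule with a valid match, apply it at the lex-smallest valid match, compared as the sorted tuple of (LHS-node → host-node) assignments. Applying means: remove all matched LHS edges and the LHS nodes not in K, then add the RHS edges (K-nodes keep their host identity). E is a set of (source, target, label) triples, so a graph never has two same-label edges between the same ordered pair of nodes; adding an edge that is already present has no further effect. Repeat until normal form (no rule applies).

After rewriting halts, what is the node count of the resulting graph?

Answer: 2

Rewrite trace:
initial: |V|=8 |E|=7  E = 0-p->0 1-r->3 1-r->6 2-q->4 4-r->1 5-q->7 7-r->1
step 1: apply R0 at {0↦1, 1↦2, 2↦3, 3↦4}  → |V|=5 |E|=4  E = 0-p->0 1-r->6 5-q->7 7-r->1
step 2: apply R0 at {0↦1, 1↦5, 2↦6, 3↦7}  → |V|=2 |E|=1  E = 0-p->0
halt: no rule applies after step 2
NF nodes: {0:A, 1:D}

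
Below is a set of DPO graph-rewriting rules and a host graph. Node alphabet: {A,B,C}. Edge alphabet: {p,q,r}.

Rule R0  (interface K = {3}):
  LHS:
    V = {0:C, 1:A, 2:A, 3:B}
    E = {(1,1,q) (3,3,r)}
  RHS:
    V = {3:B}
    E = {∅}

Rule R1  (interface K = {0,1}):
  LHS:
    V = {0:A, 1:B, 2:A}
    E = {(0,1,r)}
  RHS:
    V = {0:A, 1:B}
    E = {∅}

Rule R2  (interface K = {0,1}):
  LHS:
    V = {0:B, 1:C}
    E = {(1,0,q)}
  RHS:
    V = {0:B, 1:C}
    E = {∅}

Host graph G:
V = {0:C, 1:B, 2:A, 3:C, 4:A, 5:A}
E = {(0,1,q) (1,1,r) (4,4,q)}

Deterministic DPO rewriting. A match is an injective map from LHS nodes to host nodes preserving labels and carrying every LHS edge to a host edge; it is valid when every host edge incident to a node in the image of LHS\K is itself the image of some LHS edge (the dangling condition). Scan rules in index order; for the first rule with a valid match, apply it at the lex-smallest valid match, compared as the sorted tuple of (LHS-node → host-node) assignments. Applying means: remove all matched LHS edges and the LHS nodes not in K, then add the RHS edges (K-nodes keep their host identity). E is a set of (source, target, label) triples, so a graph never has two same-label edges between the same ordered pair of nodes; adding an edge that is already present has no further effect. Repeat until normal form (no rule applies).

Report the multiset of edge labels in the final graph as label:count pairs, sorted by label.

Answer: (no edges)

Rewrite trace:
initial: |V|=6 |E|=3  E = 0-q->1 1-r->1 4-q->4
step 1: apply R0 at {0↦3, 1↦4, 2↦2, 3↦1}  → |V|=3 |E|=1  E = 0-q->1
step 2: apply R2 at {0↦1, 1↦0}  → |V|=3 |E|=0  E = ∅
halt: no rule applies after step 2
NF edges: []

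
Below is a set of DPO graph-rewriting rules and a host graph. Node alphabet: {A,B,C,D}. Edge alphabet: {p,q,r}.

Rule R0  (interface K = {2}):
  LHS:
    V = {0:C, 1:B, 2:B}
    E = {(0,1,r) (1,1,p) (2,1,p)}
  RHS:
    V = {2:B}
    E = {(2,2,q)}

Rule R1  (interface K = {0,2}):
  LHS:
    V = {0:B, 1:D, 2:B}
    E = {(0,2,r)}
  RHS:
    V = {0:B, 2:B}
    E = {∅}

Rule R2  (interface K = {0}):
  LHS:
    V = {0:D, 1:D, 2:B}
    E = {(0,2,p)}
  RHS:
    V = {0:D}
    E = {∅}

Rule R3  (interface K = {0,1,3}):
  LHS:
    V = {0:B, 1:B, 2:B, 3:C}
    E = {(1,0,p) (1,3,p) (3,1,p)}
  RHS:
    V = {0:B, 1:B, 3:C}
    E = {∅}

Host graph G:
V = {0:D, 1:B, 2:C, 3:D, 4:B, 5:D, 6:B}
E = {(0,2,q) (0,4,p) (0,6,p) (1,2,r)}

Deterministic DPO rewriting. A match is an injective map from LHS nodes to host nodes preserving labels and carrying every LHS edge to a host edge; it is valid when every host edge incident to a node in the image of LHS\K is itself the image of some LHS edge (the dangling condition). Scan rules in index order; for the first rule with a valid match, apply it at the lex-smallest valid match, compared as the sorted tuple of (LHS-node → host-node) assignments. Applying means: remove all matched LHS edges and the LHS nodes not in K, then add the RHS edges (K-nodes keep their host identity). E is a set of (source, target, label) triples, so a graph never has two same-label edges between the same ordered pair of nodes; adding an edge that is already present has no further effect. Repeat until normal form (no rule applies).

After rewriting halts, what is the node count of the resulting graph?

Answer: 3

Steps:
start.  V:7 E:4  edges: 0-q->2 0-p->4 0-p->6 1-r->2
1. fire R2 via {0↦0, 1↦3, 2↦4}  →  V:5 E:3  edges: 0-q->2 0-p->6 1-r->2
2. fire R2 via {0↦0, 1↦5, 2↦6}  →  V:3 E:2  edges: 0-q->2 1-r->2
final graph: no rule applies after step 2
NF nodes: {0:D, 1:B, 2:C}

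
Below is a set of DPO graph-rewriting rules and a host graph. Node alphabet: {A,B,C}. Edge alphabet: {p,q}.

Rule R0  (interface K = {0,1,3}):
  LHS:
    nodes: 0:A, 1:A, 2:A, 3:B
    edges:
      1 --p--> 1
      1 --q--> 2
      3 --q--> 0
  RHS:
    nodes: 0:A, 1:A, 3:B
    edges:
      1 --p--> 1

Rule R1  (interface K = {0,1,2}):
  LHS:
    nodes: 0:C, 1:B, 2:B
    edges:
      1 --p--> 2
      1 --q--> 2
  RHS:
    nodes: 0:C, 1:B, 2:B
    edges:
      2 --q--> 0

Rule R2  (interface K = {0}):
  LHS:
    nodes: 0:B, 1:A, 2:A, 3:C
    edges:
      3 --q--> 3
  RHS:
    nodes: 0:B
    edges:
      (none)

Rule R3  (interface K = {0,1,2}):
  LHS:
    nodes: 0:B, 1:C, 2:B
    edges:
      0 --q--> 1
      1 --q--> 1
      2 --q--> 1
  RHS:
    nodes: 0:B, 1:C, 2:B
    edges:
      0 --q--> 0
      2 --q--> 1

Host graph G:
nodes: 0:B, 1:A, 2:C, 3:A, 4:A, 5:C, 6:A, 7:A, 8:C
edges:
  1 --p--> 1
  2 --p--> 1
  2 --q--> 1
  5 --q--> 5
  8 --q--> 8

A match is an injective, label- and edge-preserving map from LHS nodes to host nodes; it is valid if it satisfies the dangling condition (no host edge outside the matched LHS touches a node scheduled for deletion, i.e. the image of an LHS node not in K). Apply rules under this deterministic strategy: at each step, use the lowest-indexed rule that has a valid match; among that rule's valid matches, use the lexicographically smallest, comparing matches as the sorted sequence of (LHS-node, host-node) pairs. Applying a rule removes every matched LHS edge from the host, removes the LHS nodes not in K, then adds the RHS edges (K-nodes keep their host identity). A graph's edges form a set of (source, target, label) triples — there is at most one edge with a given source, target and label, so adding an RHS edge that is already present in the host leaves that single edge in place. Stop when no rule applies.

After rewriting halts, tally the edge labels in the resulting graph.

start.  V:9 E:5  edges: 1-p->1 2-p->1 2-q->1 5-q->5 8-q->8
1. fire R2 via {0↦0, 1↦3, 2↦4, 3↦5}  →  V:6 E:4  edges: 1-p->1 2-p->1 2-q->1 8-q->8
2. fire R2 via {0↦0, 1↦6, 2↦7, 3↦8}  →  V:3 E:3  edges: 1-p->1 2-p->1 2-q->1
normal form: no rule applies after step 2
NF edges: [(1, 1, 'p'), (2, 1, 'p'), (2, 1, 'q')]

Answer: p:2 q:1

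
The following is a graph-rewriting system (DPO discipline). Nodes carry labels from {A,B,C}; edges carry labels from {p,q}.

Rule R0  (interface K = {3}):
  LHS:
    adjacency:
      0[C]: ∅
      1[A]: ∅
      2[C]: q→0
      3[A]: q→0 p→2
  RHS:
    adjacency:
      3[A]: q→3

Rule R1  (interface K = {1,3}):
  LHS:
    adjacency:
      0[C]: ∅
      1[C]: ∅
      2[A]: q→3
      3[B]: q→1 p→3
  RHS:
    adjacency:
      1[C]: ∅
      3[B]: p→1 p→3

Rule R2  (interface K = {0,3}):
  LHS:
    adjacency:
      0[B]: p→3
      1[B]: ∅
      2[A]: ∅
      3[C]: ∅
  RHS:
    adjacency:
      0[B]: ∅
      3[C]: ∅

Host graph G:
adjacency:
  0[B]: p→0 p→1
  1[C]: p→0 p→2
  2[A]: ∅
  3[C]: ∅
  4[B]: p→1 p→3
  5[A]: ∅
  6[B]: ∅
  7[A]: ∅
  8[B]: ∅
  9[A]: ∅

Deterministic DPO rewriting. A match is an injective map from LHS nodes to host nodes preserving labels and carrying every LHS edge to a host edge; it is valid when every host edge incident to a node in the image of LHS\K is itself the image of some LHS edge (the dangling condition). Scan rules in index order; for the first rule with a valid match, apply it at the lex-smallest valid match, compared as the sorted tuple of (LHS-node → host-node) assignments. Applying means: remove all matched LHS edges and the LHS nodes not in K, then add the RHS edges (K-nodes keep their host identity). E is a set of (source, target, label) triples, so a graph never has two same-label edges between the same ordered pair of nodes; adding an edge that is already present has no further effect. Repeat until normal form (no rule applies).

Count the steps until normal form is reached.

Answer: 2

Derivation:
[0] host  ⇒  10 nodes, 6 edges  {0-p->0 0-p->1 1-p->0 1-p->2 4-p->1 4-p->3}
[1] R2 @ {0↦0, 1↦6, 2↦5, 3↦1}  ⇒  8 nodes, 5 edges  {0-p->0 1-p->0 1-p->2 4-p->1 4-p->3}
[2] R2 @ {0↦4, 1↦8, 2↦7, 3↦1}  ⇒  6 nodes, 4 edges  {0-p->0 1-p->0 1-p->2 4-p->3}
normal form: no rule applies after step 2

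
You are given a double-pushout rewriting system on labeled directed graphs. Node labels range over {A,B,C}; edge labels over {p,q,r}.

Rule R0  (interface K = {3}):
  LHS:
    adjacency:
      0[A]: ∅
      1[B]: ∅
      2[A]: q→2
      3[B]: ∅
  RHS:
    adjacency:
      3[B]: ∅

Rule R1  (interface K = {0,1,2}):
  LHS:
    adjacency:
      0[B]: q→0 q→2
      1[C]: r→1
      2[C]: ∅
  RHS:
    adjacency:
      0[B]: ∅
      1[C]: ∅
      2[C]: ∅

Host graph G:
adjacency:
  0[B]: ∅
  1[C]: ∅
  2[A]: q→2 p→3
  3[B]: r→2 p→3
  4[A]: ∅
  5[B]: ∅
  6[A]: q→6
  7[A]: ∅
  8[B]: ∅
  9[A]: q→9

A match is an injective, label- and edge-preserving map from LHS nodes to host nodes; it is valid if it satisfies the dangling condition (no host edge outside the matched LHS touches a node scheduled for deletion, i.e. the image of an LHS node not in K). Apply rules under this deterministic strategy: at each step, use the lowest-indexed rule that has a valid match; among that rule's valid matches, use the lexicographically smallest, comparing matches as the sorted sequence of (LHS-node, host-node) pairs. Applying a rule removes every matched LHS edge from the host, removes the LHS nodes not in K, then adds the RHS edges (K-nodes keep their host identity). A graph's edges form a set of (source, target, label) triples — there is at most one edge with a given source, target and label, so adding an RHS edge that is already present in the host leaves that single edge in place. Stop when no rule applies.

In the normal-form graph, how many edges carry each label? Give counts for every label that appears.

initial: |V|=10 |E|=6  E = 2-q->2 2-p->3 3-r->2 3-p->3 6-q->6 9-q->9
step 1: apply R0 at {0↦4, 1↦0, 2↦6, 3↦3}  → |V|=7 |E|=5  E = 2-q->2 2-p->3 3-r->2 3-p->3 9-q->9
step 2: apply R0 at {0↦7, 1↦5, 2↦9, 3↦3}  → |V|=4 |E|=4  E = 2-q->2 2-p->3 3-r->2 3-p->3
final graph: no rule applies after step 2
NF edges: [(2, 2, 'q'), (2, 3, 'p'), (3, 2, 'r'), (3, 3, 'p')]

Answer: p:2 q:1 r:1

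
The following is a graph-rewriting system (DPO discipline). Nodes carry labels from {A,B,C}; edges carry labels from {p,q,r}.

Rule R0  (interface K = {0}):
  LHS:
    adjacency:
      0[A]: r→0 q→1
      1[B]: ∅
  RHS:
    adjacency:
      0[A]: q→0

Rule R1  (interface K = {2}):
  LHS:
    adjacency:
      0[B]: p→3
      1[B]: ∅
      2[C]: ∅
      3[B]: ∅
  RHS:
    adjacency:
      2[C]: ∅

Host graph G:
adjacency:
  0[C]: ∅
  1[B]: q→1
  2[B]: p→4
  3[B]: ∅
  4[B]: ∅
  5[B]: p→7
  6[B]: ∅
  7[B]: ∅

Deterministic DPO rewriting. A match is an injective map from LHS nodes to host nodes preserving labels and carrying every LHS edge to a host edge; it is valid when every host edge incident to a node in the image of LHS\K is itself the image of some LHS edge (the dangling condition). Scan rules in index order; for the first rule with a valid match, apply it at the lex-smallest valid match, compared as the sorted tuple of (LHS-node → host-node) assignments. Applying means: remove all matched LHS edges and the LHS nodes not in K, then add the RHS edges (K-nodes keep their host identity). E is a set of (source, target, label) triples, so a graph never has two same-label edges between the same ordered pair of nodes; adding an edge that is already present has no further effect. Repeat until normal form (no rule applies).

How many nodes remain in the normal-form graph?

Answer: 2

Derivation:
start.  V:8 E:3  edges: 1-q->1 2-p->4 5-p->7
1. fire R1 via {0↦2, 1↦3, 2↦0, 3↦4}  →  V:5 E:2  edges: 1-q->1 5-p->7
2. fire R1 via {0↦5, 1↦6, 2↦0, 3↦7}  →  V:2 E:1  edges: 1-q->1
halt: no rule applies after step 2
NF nodes: {0:C, 1:B}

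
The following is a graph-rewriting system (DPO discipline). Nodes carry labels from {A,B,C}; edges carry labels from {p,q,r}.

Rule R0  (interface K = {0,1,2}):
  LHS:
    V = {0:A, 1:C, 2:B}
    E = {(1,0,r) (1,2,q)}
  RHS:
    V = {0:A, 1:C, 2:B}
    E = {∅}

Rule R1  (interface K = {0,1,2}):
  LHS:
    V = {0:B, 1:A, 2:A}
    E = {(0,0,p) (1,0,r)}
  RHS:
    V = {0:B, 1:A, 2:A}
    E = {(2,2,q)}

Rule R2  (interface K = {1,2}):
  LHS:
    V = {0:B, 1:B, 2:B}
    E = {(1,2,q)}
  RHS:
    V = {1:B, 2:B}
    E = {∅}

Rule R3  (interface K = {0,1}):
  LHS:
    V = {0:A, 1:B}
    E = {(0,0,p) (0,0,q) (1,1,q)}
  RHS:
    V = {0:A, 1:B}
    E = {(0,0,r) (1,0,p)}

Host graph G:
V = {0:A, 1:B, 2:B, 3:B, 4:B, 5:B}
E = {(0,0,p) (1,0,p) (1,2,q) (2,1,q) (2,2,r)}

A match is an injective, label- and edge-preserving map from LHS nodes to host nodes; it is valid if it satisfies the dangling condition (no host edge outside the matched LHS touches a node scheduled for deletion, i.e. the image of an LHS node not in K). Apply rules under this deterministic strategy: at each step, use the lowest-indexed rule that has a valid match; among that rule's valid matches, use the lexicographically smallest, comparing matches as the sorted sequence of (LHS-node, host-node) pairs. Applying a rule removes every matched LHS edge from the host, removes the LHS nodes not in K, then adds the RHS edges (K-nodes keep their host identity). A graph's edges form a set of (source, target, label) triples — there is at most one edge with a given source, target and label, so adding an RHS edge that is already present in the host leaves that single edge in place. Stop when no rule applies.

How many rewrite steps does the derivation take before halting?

Answer: 2

Steps:
[0] host  ⇒  6 nodes, 5 edges  {0-p->0 1-p->0 1-q->2 2-q->1 2-r->2}
[1] R2 @ {0↦3, 1↦1, 2↦2}  ⇒  5 nodes, 4 edges  {0-p->0 1-p->0 2-q->1 2-r->2}
[2] R2 @ {0↦4, 1↦2, 2↦1}  ⇒  4 nodes, 3 edges  {0-p->0 1-p->0 2-r->2}
halt: no rule applies after step 2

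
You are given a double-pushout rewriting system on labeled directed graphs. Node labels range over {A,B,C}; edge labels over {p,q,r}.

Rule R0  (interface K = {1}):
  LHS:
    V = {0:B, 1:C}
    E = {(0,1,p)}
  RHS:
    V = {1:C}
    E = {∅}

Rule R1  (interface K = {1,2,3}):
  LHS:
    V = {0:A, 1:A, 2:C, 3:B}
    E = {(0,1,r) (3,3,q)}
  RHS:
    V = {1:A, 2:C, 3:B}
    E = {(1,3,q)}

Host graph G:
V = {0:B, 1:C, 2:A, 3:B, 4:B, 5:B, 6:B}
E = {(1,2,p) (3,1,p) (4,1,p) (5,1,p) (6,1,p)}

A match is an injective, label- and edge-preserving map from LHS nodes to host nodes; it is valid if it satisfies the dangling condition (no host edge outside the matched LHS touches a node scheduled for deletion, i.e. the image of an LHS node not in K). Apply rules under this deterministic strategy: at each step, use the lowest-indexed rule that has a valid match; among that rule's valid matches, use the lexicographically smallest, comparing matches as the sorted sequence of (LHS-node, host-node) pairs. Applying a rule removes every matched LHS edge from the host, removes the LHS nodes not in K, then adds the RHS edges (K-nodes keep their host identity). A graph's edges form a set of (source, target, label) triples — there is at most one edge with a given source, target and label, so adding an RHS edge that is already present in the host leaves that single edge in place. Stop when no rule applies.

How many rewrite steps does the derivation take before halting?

start.  V:7 E:5  edges: 1-p->2 3-p->1 4-p->1 5-p->1 6-p->1
1. fire R0 via {0↦3, 1↦1}  →  V:6 E:4  edges: 1-p->2 4-p->1 5-p->1 6-p->1
2. fire R0 via {0↦4, 1↦1}  →  V:5 E:3  edges: 1-p->2 5-p->1 6-p->1
3. fire R0 via {0↦5, 1↦1}  →  V:4 E:2  edges: 1-p->2 6-p->1
4. fire R0 via {0↦6, 1↦1}  →  V:3 E:1  edges: 1-p->2
normal form: no rule applies after step 4

Answer: 4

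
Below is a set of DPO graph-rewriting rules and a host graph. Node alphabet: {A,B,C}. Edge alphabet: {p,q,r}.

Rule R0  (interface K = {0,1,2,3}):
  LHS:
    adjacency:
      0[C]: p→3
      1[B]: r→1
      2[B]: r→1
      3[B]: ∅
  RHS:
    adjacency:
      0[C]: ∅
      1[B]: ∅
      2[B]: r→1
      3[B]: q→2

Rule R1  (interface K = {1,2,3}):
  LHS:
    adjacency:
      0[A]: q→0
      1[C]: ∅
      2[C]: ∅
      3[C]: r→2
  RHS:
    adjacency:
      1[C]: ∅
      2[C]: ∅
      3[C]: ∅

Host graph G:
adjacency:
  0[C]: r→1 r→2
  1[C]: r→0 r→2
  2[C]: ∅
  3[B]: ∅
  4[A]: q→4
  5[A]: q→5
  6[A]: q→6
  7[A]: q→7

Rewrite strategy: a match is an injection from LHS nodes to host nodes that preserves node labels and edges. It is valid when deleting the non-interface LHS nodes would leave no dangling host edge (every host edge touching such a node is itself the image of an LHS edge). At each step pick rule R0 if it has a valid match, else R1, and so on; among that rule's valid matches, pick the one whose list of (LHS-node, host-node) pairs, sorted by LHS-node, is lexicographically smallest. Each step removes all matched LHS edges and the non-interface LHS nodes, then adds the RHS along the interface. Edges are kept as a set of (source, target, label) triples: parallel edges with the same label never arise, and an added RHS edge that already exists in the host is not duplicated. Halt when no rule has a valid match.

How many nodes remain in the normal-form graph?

start.  V:8 E:8  edges: 0-r->1 0-r->2 1-r->0 1-r->2 4-q->4 5-q->5 6-q->6 7-q->7
1. fire R1 via {0↦4, 1↦0, 2↦2, 3↦1}  →  V:7 E:6  edges: 0-r->1 0-r->2 1-r->0 5-q->5 6-q->6 7-q->7
2. fire R1 via {0↦5, 1↦1, 2↦2, 3↦0}  →  V:6 E:4  edges: 0-r->1 1-r->0 6-q->6 7-q->7
3. fire R1 via {0↦6, 1↦2, 2↦0, 3↦1}  →  V:5 E:2  edges: 0-r->1 7-q->7
4. fire R1 via {0↦7, 1↦2, 2↦1, 3↦0}  →  V:4 E:0  edges: ∅
normal form: no rule applies after step 4
NF nodes: {0:C, 1:C, 2:C, 3:B}

Answer: 4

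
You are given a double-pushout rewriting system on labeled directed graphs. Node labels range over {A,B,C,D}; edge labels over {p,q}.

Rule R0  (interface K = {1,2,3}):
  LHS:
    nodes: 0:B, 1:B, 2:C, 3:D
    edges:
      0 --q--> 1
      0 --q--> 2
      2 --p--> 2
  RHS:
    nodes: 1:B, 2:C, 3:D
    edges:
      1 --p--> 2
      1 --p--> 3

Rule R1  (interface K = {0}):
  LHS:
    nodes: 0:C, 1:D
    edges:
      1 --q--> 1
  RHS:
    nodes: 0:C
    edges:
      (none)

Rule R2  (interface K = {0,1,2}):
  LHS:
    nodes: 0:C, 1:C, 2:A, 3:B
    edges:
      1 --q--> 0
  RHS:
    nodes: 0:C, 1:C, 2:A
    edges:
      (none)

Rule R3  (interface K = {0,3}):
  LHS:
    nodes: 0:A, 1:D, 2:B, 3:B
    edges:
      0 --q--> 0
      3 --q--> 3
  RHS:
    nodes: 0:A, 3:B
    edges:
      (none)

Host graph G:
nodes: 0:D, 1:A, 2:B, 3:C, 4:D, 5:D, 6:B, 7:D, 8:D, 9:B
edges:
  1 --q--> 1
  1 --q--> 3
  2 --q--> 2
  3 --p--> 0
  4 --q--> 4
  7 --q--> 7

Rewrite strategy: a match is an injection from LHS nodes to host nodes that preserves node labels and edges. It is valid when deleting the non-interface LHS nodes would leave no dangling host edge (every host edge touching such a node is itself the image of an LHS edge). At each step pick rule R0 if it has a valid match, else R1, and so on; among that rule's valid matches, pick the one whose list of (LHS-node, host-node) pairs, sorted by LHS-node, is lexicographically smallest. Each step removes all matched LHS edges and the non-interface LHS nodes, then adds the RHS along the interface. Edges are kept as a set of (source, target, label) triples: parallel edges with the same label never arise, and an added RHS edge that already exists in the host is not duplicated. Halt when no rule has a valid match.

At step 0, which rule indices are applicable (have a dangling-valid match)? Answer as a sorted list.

Answer: [R1,R3]

Steps:
R0: no valid match — LHS pattern not found
R1: 2 valid matches — {0↦3, 1↦4}, {0↦3, 1↦7}
R2: no valid match — LHS pattern not found
R3: 4 valid matches — {0↦1, 1↦5, 2↦6, 3↦2}, {0↦1, 1↦5, 2↦9, 3↦2}, {0↦1, 1↦8, 2↦6, 3↦2} (+1 more)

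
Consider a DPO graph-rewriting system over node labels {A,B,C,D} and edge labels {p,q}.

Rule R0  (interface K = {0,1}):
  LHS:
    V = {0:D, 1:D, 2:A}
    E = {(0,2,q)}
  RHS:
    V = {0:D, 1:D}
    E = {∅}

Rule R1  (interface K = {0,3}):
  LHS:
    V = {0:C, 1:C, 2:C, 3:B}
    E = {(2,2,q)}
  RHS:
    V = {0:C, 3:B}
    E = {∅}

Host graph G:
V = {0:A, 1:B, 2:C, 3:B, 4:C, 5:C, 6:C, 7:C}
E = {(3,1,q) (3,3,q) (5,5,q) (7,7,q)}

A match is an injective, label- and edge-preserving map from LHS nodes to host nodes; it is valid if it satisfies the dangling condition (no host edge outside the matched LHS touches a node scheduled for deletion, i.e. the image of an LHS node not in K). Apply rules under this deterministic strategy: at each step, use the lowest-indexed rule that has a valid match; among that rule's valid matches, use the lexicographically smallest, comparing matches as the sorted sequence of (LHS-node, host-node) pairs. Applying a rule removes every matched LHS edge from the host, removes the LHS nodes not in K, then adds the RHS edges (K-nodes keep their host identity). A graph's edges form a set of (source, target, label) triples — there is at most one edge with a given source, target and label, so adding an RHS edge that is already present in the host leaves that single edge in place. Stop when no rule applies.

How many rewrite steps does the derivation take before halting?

Answer: 2

Rewrite trace:
[0] host  ⇒  8 nodes, 4 edges  {3-q->1 3-q->3 5-q->5 7-q->7}
[1] R1 @ {0↦2, 1↦4, 2↦5, 3↦1}  ⇒  6 nodes, 3 edges  {3-q->1 3-q->3 7-q->7}
[2] R1 @ {0↦2, 1↦6, 2↦7, 3↦1}  ⇒  4 nodes, 2 edges  {3-q->1 3-q->3}
normal form: no rule applies after step 2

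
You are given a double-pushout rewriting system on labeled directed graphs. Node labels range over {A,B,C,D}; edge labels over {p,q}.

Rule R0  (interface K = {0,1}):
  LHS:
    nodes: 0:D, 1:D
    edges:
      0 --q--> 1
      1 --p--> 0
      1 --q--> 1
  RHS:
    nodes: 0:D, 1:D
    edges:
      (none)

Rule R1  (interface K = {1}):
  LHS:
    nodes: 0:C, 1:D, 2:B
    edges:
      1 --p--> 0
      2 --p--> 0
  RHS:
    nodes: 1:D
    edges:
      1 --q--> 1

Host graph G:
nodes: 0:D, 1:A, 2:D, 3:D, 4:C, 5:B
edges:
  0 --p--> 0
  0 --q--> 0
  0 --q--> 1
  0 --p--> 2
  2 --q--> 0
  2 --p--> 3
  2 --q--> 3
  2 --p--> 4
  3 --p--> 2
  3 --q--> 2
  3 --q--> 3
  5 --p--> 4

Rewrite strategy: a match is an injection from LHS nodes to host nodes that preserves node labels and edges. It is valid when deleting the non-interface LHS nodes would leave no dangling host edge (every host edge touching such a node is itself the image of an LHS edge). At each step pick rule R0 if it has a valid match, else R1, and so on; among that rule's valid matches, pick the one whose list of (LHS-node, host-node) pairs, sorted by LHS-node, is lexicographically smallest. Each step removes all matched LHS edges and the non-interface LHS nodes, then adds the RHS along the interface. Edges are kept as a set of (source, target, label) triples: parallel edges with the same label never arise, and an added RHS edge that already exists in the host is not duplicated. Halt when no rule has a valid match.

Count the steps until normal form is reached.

Answer: 4

Derivation:
start.  V:6 E:12  edges: 0-p->0 0-q->0 0-q->1 0-p->2 2-q->0 2-p->3 2-q->3 2-p->4 3-p->2 3-q->2 3-q->3 5-p->4
1. fire R0 via {0↦2, 1↦0}  →  V:6 E:9  edges: 0-p->0 0-q->1 2-p->3 2-q->3 2-p->4 3-p->2 3-q->2 3-q->3 5-p->4
2. fire R0 via {0↦2, 1↦3}  →  V:6 E:6  edges: 0-p->0 0-q->1 2-p->3 2-p->4 3-q->2 5-p->4
3. fire R1 via {0↦4, 1↦2, 2↦5}  →  V:4 E:5  edges: 0-p->0 0-q->1 2-q->2 2-p->3 3-q->2
4. fire R0 via {0↦3, 1↦2}  →  V:4 E:2  edges: 0-p->0 0-q->1
halt: no rule applies after step 4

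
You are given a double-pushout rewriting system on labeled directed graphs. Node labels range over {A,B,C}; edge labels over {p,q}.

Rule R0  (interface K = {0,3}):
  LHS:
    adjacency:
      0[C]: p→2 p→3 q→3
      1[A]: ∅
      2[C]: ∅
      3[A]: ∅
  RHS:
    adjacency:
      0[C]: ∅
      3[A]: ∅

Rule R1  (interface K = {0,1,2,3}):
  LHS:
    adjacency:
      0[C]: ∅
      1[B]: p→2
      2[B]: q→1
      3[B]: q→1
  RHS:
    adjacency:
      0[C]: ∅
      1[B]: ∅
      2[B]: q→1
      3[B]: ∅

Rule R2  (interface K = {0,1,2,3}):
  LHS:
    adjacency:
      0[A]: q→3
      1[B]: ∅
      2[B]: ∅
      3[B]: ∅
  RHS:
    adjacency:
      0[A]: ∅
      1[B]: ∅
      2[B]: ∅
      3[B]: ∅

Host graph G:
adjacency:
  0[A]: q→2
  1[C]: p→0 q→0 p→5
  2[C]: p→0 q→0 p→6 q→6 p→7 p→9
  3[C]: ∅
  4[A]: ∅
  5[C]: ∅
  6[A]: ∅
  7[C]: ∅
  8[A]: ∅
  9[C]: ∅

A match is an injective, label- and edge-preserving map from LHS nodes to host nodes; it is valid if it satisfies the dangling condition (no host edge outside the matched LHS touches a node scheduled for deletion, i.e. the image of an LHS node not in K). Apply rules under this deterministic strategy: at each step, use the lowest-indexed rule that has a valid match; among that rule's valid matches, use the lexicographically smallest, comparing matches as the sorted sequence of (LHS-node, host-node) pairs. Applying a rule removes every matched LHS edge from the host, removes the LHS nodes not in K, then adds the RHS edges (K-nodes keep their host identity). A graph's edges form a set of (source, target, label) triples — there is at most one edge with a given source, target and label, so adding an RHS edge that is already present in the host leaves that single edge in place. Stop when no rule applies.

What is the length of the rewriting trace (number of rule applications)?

Answer: 2

Steps:
[0] host  ⇒  10 nodes, 10 edges  {0-q->2 1-p->0 1-q->0 1-p->5 2-p->0 2-q->0 2-p->6 2-q->6 2-p->7 2-p->9}
[1] R0 @ {0↦1, 1↦4, 2↦5, 3↦0}  ⇒  8 nodes, 7 edges  {0-q->2 2-p->0 2-q->0 2-p->6 2-q->6 2-p->7 2-p->9}
[2] R0 @ {0↦2, 1↦8, 2↦7, 3↦0}  ⇒  6 nodes, 4 edges  {0-q->2 2-p->6 2-q->6 2-p->9}
halt: no rule applies after step 2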